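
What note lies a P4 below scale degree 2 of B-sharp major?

Scale degree 2 of B# major is C##.
A perfect fourth (5 semitones) below C## lands on the letter G, giving G##.

G##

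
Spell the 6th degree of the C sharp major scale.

Degree 6 takes the letter 5 steps above C, which is A.
In major, degree 6 sits 9 semitones above the tonic. C# + 9 semitones is pitch class 10, spelled on A as A#.

A#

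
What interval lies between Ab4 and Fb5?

minor sixth

Counting letters A–B–C–D–E–F gives a sixth.
Ab→Fb = 8 semitones, 1 narrower than the major sixth (9), so minor.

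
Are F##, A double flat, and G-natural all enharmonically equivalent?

Yes

F## is pitch class 7; Abb is pitch class 7; G is pitch class 7.
All spellings map to pitch class 7, so they are enharmonically equivalent.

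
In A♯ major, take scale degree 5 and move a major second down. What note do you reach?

D#

Scale degree 5 of A# major is E#.
A major second (2 semitones) below E# lands on the letter D, giving D#.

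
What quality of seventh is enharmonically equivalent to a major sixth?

A major sixth spans 9 semitones.
A seventh spanning 9 semitones is diminished (the major seventh is 11).

diminished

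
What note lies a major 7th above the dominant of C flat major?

F

The dominant of Cb major is Gb.
A major seventh (11 semitones) above Gb lands on the letter F, giving F.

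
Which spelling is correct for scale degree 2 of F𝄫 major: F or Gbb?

Each scale degree takes a distinct letter name. Degree 2 of a scale on F must use the letter G.
Gbb and F are enharmonically the same pitch, but only Gbb uses the letter G, so it is the correct spelling here.

Gbb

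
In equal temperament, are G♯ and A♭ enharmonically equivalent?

Yes

G# is pitch class 8; Ab is pitch class 8.
All spellings map to pitch class 8, so they are enharmonically equivalent.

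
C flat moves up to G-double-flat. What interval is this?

The letter names run C→G, a span of 4 letter steps, so the interval is some kind of fifth.
Cb to Gbb is 6 semitones. A perfect fifth is 7, so 6 makes it diminished.

diminished fifth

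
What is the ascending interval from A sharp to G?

diminished seventh

The letter names run A→G, a span of 6 letter steps, so the interval is some kind of seventh.
A# to G is 9 semitones. A major seventh is 11, so 9 makes it diminished.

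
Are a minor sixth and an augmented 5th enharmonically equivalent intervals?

A minor sixth spans 8 semitones; an augmented fifth spans 8.
They are enharmonically equivalent.

Yes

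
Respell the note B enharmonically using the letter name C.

Cb

B is pitch class 11. The letter C alone is pitch class 0.
To reach pitch class 11 from C requires an offset of -1 semitone, i.e. flat: Cb.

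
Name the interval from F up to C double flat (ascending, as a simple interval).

Counting letters F–G–A–B–C gives a fifth.
F→Cbb = 5 semitones, 2 narrower than the perfect fifth (7), so doubly diminished.

doubly diminished fifth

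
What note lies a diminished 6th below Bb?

B down a major sixth is D, so the target letter is D.
From Bb, a diminished sixth is 7 semitones down: D#.

D#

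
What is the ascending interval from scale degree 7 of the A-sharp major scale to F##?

Scale degree 7 of A# major is G##.
G## up to F##: letters G→F make it a seventh; 10 semitones makes it minor.

minor seventh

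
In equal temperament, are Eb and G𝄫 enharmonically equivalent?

No

Two spellings are enharmonically equivalent only if they share a pitch class.
Here Eb → 3, Gbb → 5; 3 ≠ 5, so they are not.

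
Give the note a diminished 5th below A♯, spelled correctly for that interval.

A down a perfect fifth is D, so the target letter is D.
From A#, a diminished fifth is 6 semitones down: D##.

D##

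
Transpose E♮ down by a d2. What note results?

E down a major second is D, so the target letter is D.
From E, a diminished second is 0 semitones down: D##.

D##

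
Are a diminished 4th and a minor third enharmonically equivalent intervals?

A diminished fourth spans 4 semitones; a minor third spans 3.
The spans differ, so they are not enharmonic equivalents.

No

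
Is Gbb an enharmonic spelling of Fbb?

Two spellings are enharmonically equivalent only if they share a pitch class.
Here Gbb → 5, Fbb → 3; 3 ≠ 5, so they are not.

No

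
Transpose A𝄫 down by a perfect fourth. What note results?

Ebb

A fourth below A lands on the letter E.
A perfect fourth spans 5 semitones, so Abb moves to pitch class 2. On the letter E that is Ebb.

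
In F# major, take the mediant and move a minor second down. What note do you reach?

The mediant of F# major is A#.
A minor second (1 semitone) below A# lands on the letter G, giving G##.

G##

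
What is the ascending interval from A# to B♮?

minor second

The letter names run A→B, a span of 1 letter step, so the interval is some kind of second.
A# to B is 1 semitone. A major second is 2, so 1 makes it minor.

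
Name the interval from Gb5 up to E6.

augmented sixth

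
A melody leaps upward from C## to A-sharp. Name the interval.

minor sixth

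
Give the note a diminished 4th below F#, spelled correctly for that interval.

C##

A fourth below F lands on the letter C.
A diminished fourth spans 4 semitones, so F# moves to pitch class 2. On the letter C that is C##.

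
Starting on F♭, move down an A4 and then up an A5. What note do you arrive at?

Gb

An augmented fourth down from Fb is Cbb (letter C, 6 semitones down).
An augmented fifth up from Cbb is Gb (letter G, 8 semitones up).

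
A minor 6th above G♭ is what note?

Ebb

A sixth above G lands on the letter E.
A minor sixth spans 8 semitones, so Gb moves to pitch class 2. On the letter E that is Ebb.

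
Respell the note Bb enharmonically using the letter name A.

Bb is pitch class 10. The letter A alone is pitch class 9.
To reach pitch class 10 from A requires an offset of +1 semitone, i.e. sharp: A#.

A#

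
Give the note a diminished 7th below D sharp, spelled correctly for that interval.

A seventh below D lands on the letter E.
A diminished seventh spans 9 semitones, so D# moves to pitch class 6. On the letter E that is E##.

E##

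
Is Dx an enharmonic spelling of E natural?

Yes

D## = pitch class 4 and E = pitch class 4 — the same pitch class, so they are enharmonic equivalents.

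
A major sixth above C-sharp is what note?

A#

A sixth above C lands on the letter A.
A major sixth spans 9 semitones, so C# moves to pitch class 10. On the letter A that is A#.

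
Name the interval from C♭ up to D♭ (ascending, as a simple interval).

The letter names run C→D, a span of 1 letter step, so the interval is some kind of second.
Cb to Db is 2 semitones. A major second is 2, so 2 makes it major.

major second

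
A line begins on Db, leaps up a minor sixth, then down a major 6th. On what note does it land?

A minor sixth up from Db is Bbb (letter B, 8 semitones up).
A major sixth down from Bbb is Dbb (letter D, 9 semitones down).

Dbb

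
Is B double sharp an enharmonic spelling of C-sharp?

B## = pitch class 1 and C# = pitch class 1 — the same pitch class, so they are enharmonic equivalents.

Yes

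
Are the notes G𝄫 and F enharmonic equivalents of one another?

Yes

Gbb is pitch class 5; F is pitch class 5.
All spellings map to pitch class 5, so they are enharmonically equivalent.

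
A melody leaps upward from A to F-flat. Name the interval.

diminished sixth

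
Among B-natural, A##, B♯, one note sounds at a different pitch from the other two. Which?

B#

In 12-tone equal temperament, enharmonic equivalents share a pitch class. B is pitch class 11; A## is pitch class 11; B# is pitch class 0.
B and A## share pitch class 11, while B# is pitch class 0.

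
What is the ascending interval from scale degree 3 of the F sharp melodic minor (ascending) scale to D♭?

diminished fourth

Scale degree 3 of F# melodic minor (ascending) is A.
A up to Db: letters A→D make it a fourth; 4 semitones makes it diminished.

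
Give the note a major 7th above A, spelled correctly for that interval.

A seventh above A lands on the letter G.
A major seventh spans 11 semitones, so A moves to pitch class 8. On the letter G that is G#.

G#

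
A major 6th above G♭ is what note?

Eb

G up a major sixth is E, so the target letter is E.
From Gb, a major sixth is 9 semitones up: Eb.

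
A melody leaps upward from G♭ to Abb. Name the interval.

minor second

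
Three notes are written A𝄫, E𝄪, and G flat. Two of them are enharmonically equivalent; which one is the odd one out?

In 12-tone equal temperament, enharmonic equivalents share a pitch class. Abb is pitch class 7; E## is pitch class 6; Gb is pitch class 6.
E## and Gb share pitch class 6, while Abb is pitch class 7.

Abb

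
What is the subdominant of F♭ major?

Bbb

The Fb major scale runs Fb Gb Ab Bbb Cb Db Eb.
Degree 4 is Bbb.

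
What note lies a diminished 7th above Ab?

A up a major seventh is G#, so the target letter is G.
From Ab, a diminished seventh is 9 semitones up: Gbb.

Gbb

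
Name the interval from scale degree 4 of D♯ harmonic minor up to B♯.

Scale degree 4 of D# harmonic minor is G#.
G# up to B#: letters G→B make it a third; 4 semitones makes it major.

major third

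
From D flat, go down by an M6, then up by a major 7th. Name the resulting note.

A major sixth down from Db is Fb (letter F, 9 semitones down).
A major seventh up from Fb is Eb (letter E, 11 semitones up).

Eb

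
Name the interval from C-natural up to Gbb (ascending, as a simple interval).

doubly diminished fifth

The letter names run C→G, a span of 4 letter steps, so the interval is some kind of fifth.
C to Gbb is 5 semitones. A perfect fifth is 7, so 5 makes it doubly diminished.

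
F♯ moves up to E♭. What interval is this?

diminished seventh

Counting letters F–G–A–B–C–D–E gives a seventh.
F#→Eb = 9 semitones, 2 narrower than the major seventh (11), so diminished.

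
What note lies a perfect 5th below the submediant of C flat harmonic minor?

The submediant of Cb harmonic minor is Abb.
A perfect fifth (7 semitones) below Abb lands on the letter D, giving Dbb.

Dbb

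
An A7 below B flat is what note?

A seventh below B lands on the letter C.
An augmented seventh spans 12 semitones, so Bb moves to pitch class 10. On the letter C that is Cbb.

Cbb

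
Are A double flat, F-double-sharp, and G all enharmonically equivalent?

Yes

Abb = pitch class 7 and F## = pitch class 7 and G = pitch class 7 — the same pitch class, so they are enharmonic equivalents.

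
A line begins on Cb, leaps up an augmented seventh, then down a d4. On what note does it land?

F##

An augmented seventh up from Cb is B (letter B, 12 semitones up).
A diminished fourth down from B is F## (letter F, 4 semitones down).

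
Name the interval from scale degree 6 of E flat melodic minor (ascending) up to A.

major sixth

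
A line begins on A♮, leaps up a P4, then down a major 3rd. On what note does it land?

A perfect fourth up from A is D (letter D, 5 semitones up).
A major third down from D is Bb (letter B, 4 semitones down).

Bb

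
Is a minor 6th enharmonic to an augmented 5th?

Yes

A minor sixth spans 8 semitones; an augmented fifth spans 8.
They are enharmonically equivalent.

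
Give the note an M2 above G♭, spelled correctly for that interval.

Ab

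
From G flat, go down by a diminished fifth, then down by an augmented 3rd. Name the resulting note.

Abb

A diminished fifth down from Gb is C (letter C, 6 semitones down).
An augmented third down from C is Abb (letter A, 5 semitones down).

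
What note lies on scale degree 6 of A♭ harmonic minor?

Degree 6 takes the letter 5 steps above A, which is F.
In harmonic minor, degree 6 sits 8 semitones above the tonic. Ab + 8 semitones is pitch class 4, spelled on F as Fb.

Fb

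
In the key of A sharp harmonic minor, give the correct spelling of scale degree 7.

G##

The A# harmonic minor scale runs A# B# C# D# E# F# G##.
Degree 7 is G##.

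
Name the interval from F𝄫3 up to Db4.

Counting letters F–G–A–B–C–D gives a sixth.
Fbb→Db = 10 semitones, 1 wider than the major sixth (9), so augmented.

augmented sixth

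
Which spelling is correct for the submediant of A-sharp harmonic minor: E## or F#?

F#

Each scale degree takes a distinct letter name. Degree 6 of a scale on A must use the letter F.
F# and E## are enharmonically the same pitch, but only F# uses the letter F, so it is the correct spelling here.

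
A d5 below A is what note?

D#

A down a perfect fifth is D, so the target letter is D.
From A, a diminished fifth is 6 semitones down: D#.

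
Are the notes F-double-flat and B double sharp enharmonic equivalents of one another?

No

Fbb is pitch class 3; B## is pitch class 1.
The pitch classes differ (3 vs. 1), so they are not enharmonic equivalents.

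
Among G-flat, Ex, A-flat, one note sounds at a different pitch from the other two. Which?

In 12-tone equal temperament, enharmonic equivalents share a pitch class. Gb is pitch class 6; E## is pitch class 6; Ab is pitch class 8.
Gb and E## share pitch class 6, while Ab is pitch class 8.

Ab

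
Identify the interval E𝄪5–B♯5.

The letter names run E→B, a span of 4 letter steps, so the interval is some kind of fifth.
E## to B# is 6 semitones. A perfect fifth is 7, so 6 makes it diminished.

diminished fifth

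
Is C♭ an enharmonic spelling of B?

Cb is pitch class 11; B is pitch class 11.
All spellings map to pitch class 11, so they are enharmonically equivalent.

Yes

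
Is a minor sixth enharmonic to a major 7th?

A minor sixth spans 8 semitones; a major seventh spans 11.
The spans differ, so they are not enharmonic equivalents.

No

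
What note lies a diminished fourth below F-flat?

C

A fourth below F lands on the letter C.
A diminished fourth spans 4 semitones, so Fb moves to pitch class 0. On the letter C that is C.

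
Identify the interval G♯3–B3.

The letter names run G→B, a span of 2 letter steps, so the interval is some kind of third.
G# to B is 3 semitones. A major third is 4, so 3 makes it minor.

minor third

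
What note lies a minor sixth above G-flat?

Ebb

A sixth above G lands on the letter E.
A minor sixth spans 8 semitones, so Gb moves to pitch class 2. On the letter E that is Ebb.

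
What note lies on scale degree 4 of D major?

G

The D major scale runs D E F# G A B C#.
Degree 4 is G.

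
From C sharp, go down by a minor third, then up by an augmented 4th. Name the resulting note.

A minor third down from C# is A# (letter A, 3 semitones down).
An augmented fourth up from A# is D## (letter D, 6 semitones up).

D##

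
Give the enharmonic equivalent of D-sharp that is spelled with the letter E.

D# is pitch class 3. The letter E alone is pitch class 4.
To reach pitch class 3 from E requires an offset of -1 semitone, i.e. flat: Eb.

Eb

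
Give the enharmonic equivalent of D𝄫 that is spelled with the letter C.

Dbb is pitch class 0. The letter C alone is pitch class 0.
Pitch class 0 on C needs no accidental: C.

C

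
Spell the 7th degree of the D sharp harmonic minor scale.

The D# harmonic minor scale runs D# E# F# G# A# B C##.
Degree 7 is C##.

C##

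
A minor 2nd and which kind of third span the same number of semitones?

A minor second spans 1 semitone.
A third spanning 1 semitone is doubly diminished (the major third is 4).

doubly diminished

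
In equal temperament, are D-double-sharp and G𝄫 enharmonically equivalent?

No

Two spellings are enharmonically equivalent only if they share a pitch class.
Here D## → 4, Gbb → 5; 4 ≠ 5, so they are not.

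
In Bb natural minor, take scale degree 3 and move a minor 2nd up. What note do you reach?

Ebb

Scale degree 3 of Bb natural minor is Db.
A minor second (1 semitone) above Db lands on the letter E, giving Ebb.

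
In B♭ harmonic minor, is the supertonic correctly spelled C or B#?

C

Each scale degree takes a distinct letter name. Degree 2 of a scale on B must use the letter C.
C and B# are enharmonically the same pitch, but only C uses the letter C, so it is the correct spelling here.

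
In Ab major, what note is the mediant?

C

The Ab major scale runs Ab Bb C Db Eb F G.
Degree 3 is C.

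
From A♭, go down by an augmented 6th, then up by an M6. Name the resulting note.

Abb

An augmented sixth down from Ab is Cbb (letter C, 10 semitones down).
A major sixth up from Cbb is Abb (letter A, 9 semitones up).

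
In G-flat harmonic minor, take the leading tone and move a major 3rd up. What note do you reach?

A

The leading tone of Gb harmonic minor is F.
A major third (4 semitones) above F lands on the letter A, giving A.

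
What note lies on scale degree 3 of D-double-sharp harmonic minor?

Degree 3 takes the letter 2 steps above D, which is F.
In harmonic minor, degree 3 sits 3 semitones above the tonic. D## + 3 semitones is pitch class 7, spelled on F as F##.

F##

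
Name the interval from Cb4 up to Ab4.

major sixth

The letter names run C→A, a span of 5 letter steps, so the interval is some kind of sixth.
Cb to Ab is 9 semitones. A major sixth is 9, so 9 makes it major.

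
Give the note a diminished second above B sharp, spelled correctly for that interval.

C

B up a major second is C#, so the target letter is C.
From B#, a diminished second is 0 semitones up: C.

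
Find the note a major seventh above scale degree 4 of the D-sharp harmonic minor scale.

F##

Scale degree 4 of D# harmonic minor is G#.
A major seventh (11 semitones) above G# lands on the letter F, giving F##.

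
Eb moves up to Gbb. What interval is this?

diminished third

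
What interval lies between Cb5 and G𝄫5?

Counting letters C–D–E–F–G gives a fifth.
Cb→Gbb = 6 semitones, 1 narrower than the perfect fifth (7), so diminished.

diminished fifth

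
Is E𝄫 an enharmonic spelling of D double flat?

Ebb is pitch class 2; Dbb is pitch class 0.
The pitch classes differ (2 vs. 0), so they are not enharmonic equivalents.

No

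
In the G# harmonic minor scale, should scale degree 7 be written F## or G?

F##

Each scale degree takes a distinct letter name. Degree 7 of a scale on G must use the letter F.
F## and G are enharmonically the same pitch, but only F## uses the letter F, so it is the correct spelling here.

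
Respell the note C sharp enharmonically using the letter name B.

B##

C# is pitch class 1. The letter B alone is pitch class 11.
To reach pitch class 1 from B requires an offset of +2 semitones, i.e. double sharp: B##.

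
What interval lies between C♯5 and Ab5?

diminished sixth

The letter names run C→A, a span of 5 letter steps, so the interval is some kind of sixth.
C# to Ab is 7 semitones. A major sixth is 9, so 7 makes it diminished.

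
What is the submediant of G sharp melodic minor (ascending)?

Degree 6 takes the letter 5 steps above G, which is E.
In melodic minor (ascending), degree 6 sits 9 semitones above the tonic. G# + 9 semitones is pitch class 5, spelled on E as E#.

E#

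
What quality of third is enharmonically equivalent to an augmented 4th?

doubly augmented

An augmented fourth spans 6 semitones.
A third spanning 6 semitones is doubly augmented (the major third is 4).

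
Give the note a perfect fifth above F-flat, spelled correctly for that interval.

F up a perfect fifth is C, so the target letter is C.
From Fb, a perfect fifth is 7 semitones up: Cb.

Cb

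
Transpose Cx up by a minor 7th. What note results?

B#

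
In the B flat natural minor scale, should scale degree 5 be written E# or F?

F

Each scale degree takes a distinct letter name. Degree 5 of a scale on B must use the letter F.
F and E# are enharmonically the same pitch, but only F uses the letter F, so it is the correct spelling here.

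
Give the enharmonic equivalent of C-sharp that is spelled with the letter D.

Plain D sits 1 semitone above C#, so on the letter D the same pitch needs a flat: Db.

Db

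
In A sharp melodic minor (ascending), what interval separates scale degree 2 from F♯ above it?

Scale degree 2 of A# melodic minor (ascending) is B#.
B# up to F#: letters B→F make it a fifth; 6 semitones makes it diminished.

diminished fifth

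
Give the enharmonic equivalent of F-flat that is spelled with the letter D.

D##

Fb is pitch class 4. The letter D alone is pitch class 2.
To reach pitch class 4 from D requires an offset of +2 semitones, i.e. double sharp: D##.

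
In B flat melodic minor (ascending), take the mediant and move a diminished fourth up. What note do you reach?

The mediant of Bb melodic minor (ascending) is Db.
A diminished fourth (4 semitones) above Db lands on the letter G, giving Gbb.

Gbb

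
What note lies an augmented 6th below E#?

G

A sixth below E lands on the letter G.
An augmented sixth spans 10 semitones, so E# moves to pitch class 7. On the letter G that is G.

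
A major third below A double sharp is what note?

F##

A third below A lands on the letter F.
A major third spans 4 semitones, so A## moves to pitch class 7. On the letter F that is F##.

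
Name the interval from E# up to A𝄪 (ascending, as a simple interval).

Counting letters E–F–G–A gives a fourth.
E#→A## = 6 semitones, 1 wider than the perfect fourth (5), so augmented.

augmented fourth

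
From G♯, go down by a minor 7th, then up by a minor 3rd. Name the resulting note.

A minor seventh down from G# is A# (letter A, 10 semitones down).
A minor third up from A# is C# (letter C, 3 semitones up).

C#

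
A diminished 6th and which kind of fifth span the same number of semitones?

perfect

A diminished sixth spans 7 semitones.
A fifth spanning 7 semitones is perfect (the perfect fifth is 7).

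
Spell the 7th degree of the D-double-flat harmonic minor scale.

Degree 7 takes the letter 6 steps above D, which is C.
In harmonic minor, degree 7 sits 11 semitones above the tonic. Dbb + 11 semitones is pitch class 11, spelled on C as Cb.

Cb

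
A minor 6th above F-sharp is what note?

D

A sixth above F lands on the letter D.
A minor sixth spans 8 semitones, so F# moves to pitch class 2. On the letter D that is D.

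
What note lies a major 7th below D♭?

Ebb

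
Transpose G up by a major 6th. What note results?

A sixth above G lands on the letter E.
A major sixth spans 9 semitones, so G moves to pitch class 4. On the letter E that is E.

E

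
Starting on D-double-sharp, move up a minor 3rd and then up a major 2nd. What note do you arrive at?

G##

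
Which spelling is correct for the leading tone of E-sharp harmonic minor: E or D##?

Each scale degree takes a distinct letter name. Degree 7 of a scale on E must use the letter D.
D## and E are enharmonically the same pitch, but only D## uses the letter D, so it is the correct spelling here.

D##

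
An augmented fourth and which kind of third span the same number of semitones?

doubly augmented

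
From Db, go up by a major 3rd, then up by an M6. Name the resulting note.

A major third up from Db is F (letter F, 4 semitones up).
A major sixth up from F is D (letter D, 9 semitones up).

D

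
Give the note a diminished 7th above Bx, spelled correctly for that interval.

B up a major seventh is A#, so the target letter is A.
From B##, a diminished seventh is 9 semitones up: A#.

A#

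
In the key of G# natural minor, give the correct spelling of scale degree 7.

Degree 7 takes the letter 6 steps above G, which is F.
In natural minor, degree 7 sits 10 semitones above the tonic. G# + 10 semitones is pitch class 6, spelled on F as F#.

F#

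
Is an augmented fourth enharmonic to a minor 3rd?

No

An augmented fourth spans 6 semitones; a minor third spans 3.
The spans differ, so they are not enharmonic equivalents.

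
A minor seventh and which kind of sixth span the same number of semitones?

A minor seventh spans 10 semitones.
A sixth spanning 10 semitones is augmented (the major sixth is 9).

augmented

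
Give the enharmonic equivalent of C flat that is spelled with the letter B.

Cb is pitch class 11. The letter B alone is pitch class 11.
Pitch class 11 on B needs no accidental: B.

B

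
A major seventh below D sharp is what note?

D down a major seventh is Eb, so the target letter is E.
From D#, a major seventh is 11 semitones down: E.

E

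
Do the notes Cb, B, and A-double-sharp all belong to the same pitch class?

Yes

Cb = pitch class 11 and B = pitch class 11 and A## = pitch class 11 — the same pitch class, so they are enharmonic equivalents.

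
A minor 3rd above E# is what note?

A third above E lands on the letter G.
A minor third spans 3 semitones, so E# moves to pitch class 8. On the letter G that is G#.

G#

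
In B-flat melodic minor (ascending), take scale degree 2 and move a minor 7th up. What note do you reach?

Bb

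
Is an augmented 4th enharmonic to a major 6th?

An augmented fourth spans 6 semitones; a major sixth spans 9.
The spans differ, so they are not enharmonic equivalents.

No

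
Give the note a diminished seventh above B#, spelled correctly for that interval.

A seventh above B lands on the letter A.
A diminished seventh spans 9 semitones, so B# moves to pitch class 9. On the letter A that is A.

A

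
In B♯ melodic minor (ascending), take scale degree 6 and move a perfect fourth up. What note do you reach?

Scale degree 6 of B# melodic minor (ascending) is G##.
A perfect fourth (5 semitones) above G## lands on the letter C, giving C##.

C##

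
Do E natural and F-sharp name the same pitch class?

E is pitch class 4; F# is pitch class 6.
The pitch classes differ (4 vs. 6), so they are not enharmonic equivalents.

No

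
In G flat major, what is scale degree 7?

F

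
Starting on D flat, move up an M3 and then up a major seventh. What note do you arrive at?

A major third up from Db is F (letter F, 4 semitones up).
A major seventh up from F is E (letter E, 11 semitones up).

E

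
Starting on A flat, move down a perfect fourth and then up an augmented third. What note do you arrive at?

A perfect fourth down from Ab is Eb (letter E, 5 semitones down).
An augmented third up from Eb is G# (letter G, 5 semitones up).

G#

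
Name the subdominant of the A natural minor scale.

Degree 4 takes the letter 3 steps above A, which is D.
In natural minor, degree 4 sits 5 semitones above the tonic. A + 5 semitones is pitch class 2, spelled on D as D.

D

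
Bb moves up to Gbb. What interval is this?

The letter names run B→G, a span of 5 letter steps, so the interval is some kind of sixth.
Bb to Gbb is 7 semitones. A major sixth is 9, so 7 makes it diminished.

diminished sixth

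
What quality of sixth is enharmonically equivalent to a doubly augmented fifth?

major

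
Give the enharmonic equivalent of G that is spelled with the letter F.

Plain F sits 2 semitones below G, so on the letter F the same pitch needs a double sharp: F##.

F##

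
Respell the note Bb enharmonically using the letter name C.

Cbb

Plain C sits 2 semitones above Bb, so on the letter C the same pitch needs a double flat: Cbb.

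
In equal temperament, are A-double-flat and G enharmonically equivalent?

Abb is pitch class 7; G is pitch class 7.
All spellings map to pitch class 7, so they are enharmonically equivalent.

Yes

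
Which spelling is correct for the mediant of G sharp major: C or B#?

B#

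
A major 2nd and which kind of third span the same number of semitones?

A major second spans 2 semitones.
A third spanning 2 semitones is diminished (the major third is 4).

diminished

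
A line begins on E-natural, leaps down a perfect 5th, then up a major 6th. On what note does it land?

F#

A perfect fifth down from E is A (letter A, 7 semitones down).
A major sixth up from A is F# (letter F, 9 semitones up).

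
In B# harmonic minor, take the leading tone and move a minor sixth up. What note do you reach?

The leading tone of B# harmonic minor is A##.
A minor sixth (8 semitones) above A## lands on the letter F, giving F##.

F##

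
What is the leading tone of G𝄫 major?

Fb

Degree 7 takes the letter 6 steps above G, which is F.
In major, degree 7 sits 11 semitones above the tonic. Gbb + 11 semitones is pitch class 4, spelled on F as Fb.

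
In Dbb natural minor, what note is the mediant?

Degree 3 takes the letter 2 steps above D, which is F.
In natural minor, degree 3 sits 3 semitones above the tonic. Dbb + 3 semitones is pitch class 3, spelled on F as Fbb.

Fbb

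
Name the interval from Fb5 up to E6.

The letter names run F→E, a span of 6 letter steps, so the interval is some kind of seventh.
Fb to E is 12 semitones. A major seventh is 11, so 12 makes it augmented.

augmented seventh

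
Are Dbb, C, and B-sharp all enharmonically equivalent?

Dbb = pitch class 0 and C = pitch class 0 and B# = pitch class 0 — the same pitch class, so they are enharmonic equivalents.

Yes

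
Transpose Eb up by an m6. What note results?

E up a major sixth is C#, so the target letter is C.
From Eb, a minor sixth is 8 semitones up: Cb.

Cb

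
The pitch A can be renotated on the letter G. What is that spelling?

G##

A is pitch class 9. The letter G alone is pitch class 7.
To reach pitch class 9 from G requires an offset of +2 semitones, i.e. double sharp: G##.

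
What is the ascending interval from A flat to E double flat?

The letter names run A→E, a span of 4 letter steps, so the interval is some kind of fifth.
Ab to Ebb is 6 semitones. A perfect fifth is 7, so 6 makes it diminished.

diminished fifth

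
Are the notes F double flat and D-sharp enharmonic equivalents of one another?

Fbb = pitch class 3 and D# = pitch class 3 — the same pitch class, so they are enharmonic equivalents.

Yes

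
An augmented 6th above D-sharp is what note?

A sixth above D lands on the letter B.
An augmented sixth spans 10 semitones, so D# moves to pitch class 1. On the letter B that is B##.

B##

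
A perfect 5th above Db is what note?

Ab

D up a perfect fifth is A, so the target letter is A.
From Db, a perfect fifth is 7 semitones up: Ab.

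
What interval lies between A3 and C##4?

Counting letters A–B–C gives a third.
A→C## = 5 semitones, 1 wider than the major third (4), so augmented.

augmented third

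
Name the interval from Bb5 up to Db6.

minor third

Counting letters B–C–D gives a third.
Bb→Db = 3 semitones, 1 narrower than the major third (4), so minor.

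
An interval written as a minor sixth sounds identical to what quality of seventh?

doubly diminished

A minor sixth spans 8 semitones.
A seventh spanning 8 semitones is doubly diminished (the major seventh is 11).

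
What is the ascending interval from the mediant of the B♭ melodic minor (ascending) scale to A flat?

perfect fifth

The mediant of Bb melodic minor (ascending) is Db.
Db up to Ab: letters D→A make it a fifth; 7 semitones makes it perfect.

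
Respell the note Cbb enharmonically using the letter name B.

Bb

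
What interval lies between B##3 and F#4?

Counting letters B–C–D–E–F gives a fifth.
B##→F# = 5 semitones, 2 narrower than the perfect fifth (7), so doubly diminished.

doubly diminished fifth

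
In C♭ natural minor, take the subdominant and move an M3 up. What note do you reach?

Ab

The subdominant of Cb natural minor is Fb.
A major third (4 semitones) above Fb lands on the letter A, giving Ab.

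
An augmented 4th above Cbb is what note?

C up a perfect fourth is F, so the target letter is F.
From Cbb, an augmented fourth is 6 semitones up: Fb.

Fb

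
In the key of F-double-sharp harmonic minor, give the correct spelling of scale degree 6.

D#

Degree 6 takes the letter 5 steps above F, which is D.
In harmonic minor, degree 6 sits 8 semitones above the tonic. F## + 8 semitones is pitch class 3, spelled on D as D#.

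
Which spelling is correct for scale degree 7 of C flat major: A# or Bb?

Each scale degree takes a distinct letter name. Degree 7 of a scale on C must use the letter B.
Bb and A# are enharmonically the same pitch, but only Bb uses the letter B, so it is the correct spelling here.

Bb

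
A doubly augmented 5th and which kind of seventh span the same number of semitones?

diminished

A doubly augmented fifth spans 9 semitones.
A seventh spanning 9 semitones is diminished (the major seventh is 11).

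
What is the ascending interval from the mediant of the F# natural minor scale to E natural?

perfect fifth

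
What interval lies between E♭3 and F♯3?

augmented second

The letter names run E→F, a span of 1 letter step, so the interval is some kind of second.
Eb to F# is 3 semitones. A major second is 2, so 3 makes it augmented.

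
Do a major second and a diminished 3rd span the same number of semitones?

A major second spans 2 semitones; a diminished third spans 2.
They are enharmonically equivalent.

Yes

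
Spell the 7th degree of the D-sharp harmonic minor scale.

Degree 7 takes the letter 6 steps above D, which is C.
In harmonic minor, degree 7 sits 11 semitones above the tonic. D# + 11 semitones is pitch class 2, spelled on C as C##.

C##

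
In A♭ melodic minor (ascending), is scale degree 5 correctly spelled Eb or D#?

Eb

Each scale degree takes a distinct letter name. Degree 5 of a scale on A must use the letter E.
Eb and D# are enharmonically the same pitch, but only Eb uses the letter E, so it is the correct spelling here.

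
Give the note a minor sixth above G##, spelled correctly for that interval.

E#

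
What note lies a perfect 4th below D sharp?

A#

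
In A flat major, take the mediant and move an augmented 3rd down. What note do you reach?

The mediant of Ab major is C.
An augmented third (5 semitones) below C lands on the letter A, giving Abb.

Abb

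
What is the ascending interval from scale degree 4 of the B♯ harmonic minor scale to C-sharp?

Scale degree 4 of B# harmonic minor is E#.
E# up to C#: letters E→C make it a sixth; 8 semitones makes it minor.

minor sixth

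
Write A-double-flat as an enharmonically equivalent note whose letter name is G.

G

Plain G sits at the same pitch as Abb, so on the letter G the same pitch needs a natural: G.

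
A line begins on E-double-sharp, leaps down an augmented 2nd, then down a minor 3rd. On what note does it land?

An augmented second down from E## is D# (letter D, 3 semitones down).
A minor third down from D# is B# (letter B, 3 semitones down).

B#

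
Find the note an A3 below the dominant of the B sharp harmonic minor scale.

D

The dominant of B# harmonic minor is F##.
An augmented third (5 semitones) below F## lands on the letter D, giving D.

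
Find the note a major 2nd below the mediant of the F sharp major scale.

The mediant of F# major is A#.
A major second (2 semitones) below A# lands on the letter G, giving G#.

G#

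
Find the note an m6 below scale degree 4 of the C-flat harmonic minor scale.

Ab

Scale degree 4 of Cb harmonic minor is Fb.
A minor sixth (8 semitones) below Fb lands on the letter A, giving Ab.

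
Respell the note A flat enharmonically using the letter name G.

G#

Ab is pitch class 8. The letter G alone is pitch class 7.
To reach pitch class 8 from G requires an offset of +1 semitone, i.e. sharp: G#.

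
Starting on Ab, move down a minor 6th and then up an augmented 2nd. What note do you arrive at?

D#

A minor sixth down from Ab is C (letter C, 8 semitones down).
An augmented second up from C is D# (letter D, 3 semitones up).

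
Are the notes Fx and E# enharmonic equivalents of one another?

No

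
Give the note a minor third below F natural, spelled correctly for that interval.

D

A third below F lands on the letter D.
A minor third spans 3 semitones, so F moves to pitch class 2. On the letter D that is D.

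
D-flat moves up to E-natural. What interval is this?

Counting letters D–E gives a second.
Db→E = 3 semitones, 1 wider than the major second (2), so augmented.

augmented second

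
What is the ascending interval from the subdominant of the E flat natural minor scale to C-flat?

The subdominant of Eb natural minor is Ab.
Ab up to Cb: letters A→C make it a third; 3 semitones makes it minor.

minor third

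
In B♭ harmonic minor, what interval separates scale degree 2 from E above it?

major third

Scale degree 2 of Bb harmonic minor is C.
C up to E: letters C→E make it a third; 4 semitones makes it major.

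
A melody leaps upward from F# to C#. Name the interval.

Counting letters F–G–A–B–C gives a fifth.
F#→C# = 7 semitones, exactly the perfect fifth.

perfect fifth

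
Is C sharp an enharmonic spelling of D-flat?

Yes

C# is pitch class 1; Db is pitch class 1.
All spellings map to pitch class 1, so they are enharmonically equivalent.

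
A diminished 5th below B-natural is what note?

B down a perfect fifth is E, so the target letter is E.
From B, a diminished fifth is 6 semitones down: E#.

E#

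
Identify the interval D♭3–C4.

major seventh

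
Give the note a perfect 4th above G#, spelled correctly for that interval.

C#

A fourth above G lands on the letter C.
A perfect fourth spans 5 semitones, so G# moves to pitch class 1. On the letter C that is C#.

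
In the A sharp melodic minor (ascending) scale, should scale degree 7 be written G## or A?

G##

Each scale degree takes a distinct letter name. Degree 7 of a scale on A must use the letter G.
G## and A are enharmonically the same pitch, but only G## uses the letter G, so it is the correct spelling here.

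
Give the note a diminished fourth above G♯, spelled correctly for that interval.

C

A fourth above G lands on the letter C.
A diminished fourth spans 4 semitones, so G# moves to pitch class 0. On the letter C that is C.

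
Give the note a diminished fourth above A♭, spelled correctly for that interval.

Dbb

A fourth above A lands on the letter D.
A diminished fourth spans 4 semitones, so Ab moves to pitch class 0. On the letter D that is Dbb.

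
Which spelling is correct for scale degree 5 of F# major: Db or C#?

Each scale degree takes a distinct letter name. Degree 5 of a scale on F must use the letter C.
C# and Db are enharmonically the same pitch, but only C# uses the letter C, so it is the correct spelling here.

C#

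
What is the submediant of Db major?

Bb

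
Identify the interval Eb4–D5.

major seventh

The letter names run E→D, a span of 6 letter steps, so the interval is some kind of seventh.
Eb to D is 11 semitones. A major seventh is 11, so 11 makes it major.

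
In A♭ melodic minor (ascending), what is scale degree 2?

Degree 2 takes the letter 1 step above A, which is B.
In melodic minor (ascending), degree 2 sits 2 semitones above the tonic. Ab + 2 semitones is pitch class 10, spelled on B as Bb.

Bb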